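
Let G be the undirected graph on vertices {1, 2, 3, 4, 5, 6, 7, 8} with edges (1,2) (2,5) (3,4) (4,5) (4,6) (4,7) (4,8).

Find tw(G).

1

A width-1 tree decomposition is:
Bags: B1 = {3, 4}  B2 = {4, 5}  B3 = {2, 5}  B4 = {1, 2}  B5 = {4, 7}  B6 = {4, 6}  B7 = {4, 8}
Tree: B1–B2, B2–B3, B3–B4, B1–B5, B1–B6, B5–B7
Each bag holds 2 vertices, so the decomposition has width 1, which upper-bounds the treewidth. G has an edge, so its treewidth is at least 1. Hence tw(G) = 1 exactly.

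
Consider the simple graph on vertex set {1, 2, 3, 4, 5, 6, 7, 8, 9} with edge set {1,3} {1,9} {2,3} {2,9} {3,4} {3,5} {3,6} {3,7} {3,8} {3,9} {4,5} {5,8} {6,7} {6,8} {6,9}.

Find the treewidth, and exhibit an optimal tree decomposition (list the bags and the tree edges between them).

Each bag holds 3 vertices, so the decomposition has width 2, which upper-bounds the treewidth. On the other hand G contains the 3-clique {1, 3, 9}. A clique must lie in a single bag of any decomposition, so no decomposition can have width below 2. Combining the bounds, tw(G) = 2.

Treewidth 2.
Bags: B1 = {3, 6, 9}  B2 = {1, 3, 9}  B3 = {2, 3, 9}  B4 = {3, 6, 8}  B5 = {3, 5, 8}  B6 = {3, 4, 5}  B7 = {3, 6, 7}
Tree: B1–B2, B1–B3, B1–B4, B4–B5, B5–B6, B4–B7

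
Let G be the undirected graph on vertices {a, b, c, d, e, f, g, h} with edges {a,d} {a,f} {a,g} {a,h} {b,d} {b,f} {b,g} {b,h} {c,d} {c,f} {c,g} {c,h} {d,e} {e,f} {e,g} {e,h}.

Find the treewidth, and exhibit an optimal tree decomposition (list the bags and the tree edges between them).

Treewidth 4.
One optimal decomposition is:
Bags: B1 = {d, e, f, g, h}  B2 = {a, d, f, g, h}  B3 = {c, d, f, g, h}  B4 = {b, d, f, g, h}
Tree: B1–B2, B2–B3, B3–B4

The largest bag has 5 vertices, giving width 4; this decomposition certifies tw(G) ≤ 4. For the lower bound: the 5 vertex sets {e,h}, {a,g}, {c,d}, {f}, {b} are disjoint, each induces a connected subgraph, and every pair is joined by at least one edge of G. Contracting each set to a single vertex therefore yields K_{5} as a minor, and since treewidth is minor-monotone, tw(G) ≥ tw(K_{5}) = 4. The upper and lower bounds meet at 4, so that is the treewidth.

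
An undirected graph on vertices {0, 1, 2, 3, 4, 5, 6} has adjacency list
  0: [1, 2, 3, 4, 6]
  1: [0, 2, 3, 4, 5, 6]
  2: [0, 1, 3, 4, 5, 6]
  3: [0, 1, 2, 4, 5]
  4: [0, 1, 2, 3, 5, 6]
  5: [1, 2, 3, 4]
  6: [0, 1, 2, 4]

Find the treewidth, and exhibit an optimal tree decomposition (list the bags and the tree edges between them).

Treewidth 4.
One optimal decomposition is:
Bags: B1 = {0, 1, 2, 3, 4}  B2 = {0, 1, 2, 4, 6}  B3 = {1, 2, 3, 4, 5}
Tree: B1–B2, B1–B3

Every bag has size at most 5, so the width is 5 − 1 = 4 and tw(G) ≤ 4. For the lower bound, the 5 vertices {0, 1, 2, 3, 4} are pairwise adjacent, and any tree decomposition puts a clique entirely inside one bag — forcing width ≥ 4. Hence tw(G) = 4 exactly.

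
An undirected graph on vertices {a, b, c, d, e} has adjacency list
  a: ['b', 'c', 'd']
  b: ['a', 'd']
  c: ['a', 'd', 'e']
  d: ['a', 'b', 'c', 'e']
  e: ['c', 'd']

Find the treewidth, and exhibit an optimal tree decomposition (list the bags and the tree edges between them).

Treewidth 2.
Bags: B1 = {a, c, d}  B2 = {a, b, d}  B3 = {c, d, e}
Tree: B1–B2, B1–B3

Every bag has size at most 3, so the width is 3 − 1 = 2 and tw(G) ≤ 2. For the lower bound, the 3 vertices {c, d, e} are pairwise adjacent, and any tree decomposition puts a clique entirely inside one bag — forcing width ≥ 2. Combining the bounds, tw(G) = 2.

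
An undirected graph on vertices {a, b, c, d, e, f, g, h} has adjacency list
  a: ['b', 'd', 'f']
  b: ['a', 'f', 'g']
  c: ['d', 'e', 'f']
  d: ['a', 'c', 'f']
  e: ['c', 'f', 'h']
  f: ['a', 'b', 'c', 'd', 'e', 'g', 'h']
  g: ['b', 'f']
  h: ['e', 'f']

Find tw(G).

A width-2 tree decomposition is:
Bags: B1 = {a, d, f}  B2 = {a, b, f}  B3 = {c, d, f}  B4 = {b, f, g}  B5 = {c, e, f}  B6 = {e, f, h}
Tree: B1–B2, B1–B3, B2–B4, B3–B5, B5–B6
Each bag holds 3 vertices, so the decomposition has width 2, which upper-bounds the treewidth. On the other hand G contains the 3-clique {c, d, f}. A clique must lie in a single bag of any decomposition, so no decomposition can have width below 2. The upper and lower bounds meet at 2, so that is the treewidth.

2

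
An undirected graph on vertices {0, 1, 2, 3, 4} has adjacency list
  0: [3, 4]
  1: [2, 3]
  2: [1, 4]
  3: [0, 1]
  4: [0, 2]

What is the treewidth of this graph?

2

A width-2 tree decomposition is:
Bags: B1 = {1, 2, 4}  B2 = {1, 3, 4}  B3 = {0, 3, 4}
Tree: B1–B2, B2–B3
The largest bag has 3 vertices, giving width 2; this decomposition certifies tw(G) ≤ 2. Since 4–2–1–3–0–4 is a cycle in G, G is not acyclic. Forests are exactly the graphs of treewidth ≤ 1, so tw(G) ≥ 2. The upper and lower bounds meet at 2, so that is the treewidth.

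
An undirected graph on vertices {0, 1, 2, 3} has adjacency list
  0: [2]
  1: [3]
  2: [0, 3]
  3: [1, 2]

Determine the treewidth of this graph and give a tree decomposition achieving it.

The largest bag has 2 vertices, giving width 1; this decomposition certifies tw(G) ≤ 1. Since G has at least one edge (e.g. 1–3), it is not an edgeless graph, so tw(G) ≥ 1. Combining the bounds, tw(G) = 1.

Treewidth 1.
Bags: B1 = {1, 3}  B2 = {2, 3}  B3 = {0, 2}
Tree: B1–B2, B2–B3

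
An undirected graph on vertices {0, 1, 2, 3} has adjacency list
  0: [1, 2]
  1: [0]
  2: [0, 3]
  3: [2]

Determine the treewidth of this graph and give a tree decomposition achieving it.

Treewidth 1.
Bags: B1 = {0, 2}  B2 = {2, 3}  B3 = {0, 1}
Tree: B1–B2, B1–B3

Each bag holds 2 vertices, so the decomposition has width 1, which upper-bounds the treewidth. Any graph with an edge has treewidth ≥ 1, and G has the edge 2–0. The upper and lower bounds meet at 1, so that is the treewidth.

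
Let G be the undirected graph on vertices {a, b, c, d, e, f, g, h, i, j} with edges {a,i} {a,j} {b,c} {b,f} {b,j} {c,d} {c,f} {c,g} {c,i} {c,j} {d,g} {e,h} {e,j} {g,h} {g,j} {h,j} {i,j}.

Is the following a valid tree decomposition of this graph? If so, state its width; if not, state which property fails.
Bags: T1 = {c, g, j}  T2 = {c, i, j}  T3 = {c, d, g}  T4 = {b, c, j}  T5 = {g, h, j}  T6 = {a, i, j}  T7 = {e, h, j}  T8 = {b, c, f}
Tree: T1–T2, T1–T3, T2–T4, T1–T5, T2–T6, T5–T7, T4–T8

Checking the three conditions: (i) the bags cover all of {a, b, c, d, e, f, g, h, i, j}; (ii) for each edge, some bag contains both endpoints; (iii) the bags containing any fixed vertex form a subtree. All hold, so the decomposition is valid with width 3 − 1 = 2.

Yes; width 2.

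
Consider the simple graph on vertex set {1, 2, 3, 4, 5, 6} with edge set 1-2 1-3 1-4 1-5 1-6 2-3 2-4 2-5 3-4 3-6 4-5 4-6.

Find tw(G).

A width-3 tree decomposition is:
Bags: B1 = {1, 3, 4, 6}  B2 = {1, 2, 3, 4}  B3 = {1, 2, 4, 5}
Tree: B1–B2, B2–B3
Every bag has size at most 4, so the width is 4 − 1 = 3 and tw(G) ≤ 3. On the other hand G contains the 4-clique {1, 2, 3, 4}. A clique must lie in a single bag of any decomposition, so no decomposition can have width below 3. Combining the bounds, tw(G) = 3.

3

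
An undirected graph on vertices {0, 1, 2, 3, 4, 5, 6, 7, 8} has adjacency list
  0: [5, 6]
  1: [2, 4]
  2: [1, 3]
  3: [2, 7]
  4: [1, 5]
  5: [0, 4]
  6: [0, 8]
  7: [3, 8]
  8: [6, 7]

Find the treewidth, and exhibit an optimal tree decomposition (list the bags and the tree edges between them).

Treewidth 2.
Bags: B1 = {3, 7, 8}  B2 = {3, 6, 8}  B3 = {0, 3, 6}  B4 = {0, 3, 5}  B5 = {3, 4, 5}  B6 = {1, 3, 4}  B7 = {1, 2, 3}
Tree: B1–B2, B2–B3, B3–B4, B4–B5, B5–B6, B6–B7

The largest bag has 3 vertices, giving width 2; this decomposition certifies tw(G) ≤ 2. The edges 3–7–8–6–0–5–4–1–2–3 form a cycle, so G is not a tree and its treewidth is at least 2. Therefore the treewidth is 2.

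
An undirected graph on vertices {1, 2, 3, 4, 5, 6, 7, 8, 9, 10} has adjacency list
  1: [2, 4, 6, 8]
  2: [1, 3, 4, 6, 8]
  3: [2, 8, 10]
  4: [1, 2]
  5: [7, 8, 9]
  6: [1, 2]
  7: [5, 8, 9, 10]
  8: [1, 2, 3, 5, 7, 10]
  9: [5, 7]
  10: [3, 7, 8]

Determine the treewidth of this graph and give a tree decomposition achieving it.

The largest bag has 3 vertices, giving width 2; this decomposition certifies tw(G) ≤ 2. Conversely, {1, 2, 8} is a clique of size 3, and the vertices of any clique must share a bag in every tree decomposition; so some bag has ≥ 3 vertices and tw(G) ≥ 2. The upper and lower bounds meet at 2, so that is the treewidth.

Treewidth 2.
Bags: B1 = {2, 3, 8}  B2 = {1, 2, 8}  B3 = {1, 2, 6}  B4 = {1, 2, 4}  B5 = {3, 8, 10}  B6 = {7, 8, 10}  B7 = {5, 7, 8}  B8 = {5, 7, 9}
Tree: B1–B2, B2–B3, B3–B4, B1–B5, B5–B6, B6–B7, B7–B8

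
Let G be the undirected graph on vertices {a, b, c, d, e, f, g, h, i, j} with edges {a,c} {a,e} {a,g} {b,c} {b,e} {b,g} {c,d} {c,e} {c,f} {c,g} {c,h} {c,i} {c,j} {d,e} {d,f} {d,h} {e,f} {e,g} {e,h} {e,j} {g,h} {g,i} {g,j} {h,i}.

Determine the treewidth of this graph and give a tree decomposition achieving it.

Every bag has size at most 4, so the width is 4 − 1 = 3 and tw(G) ≤ 3. Conversely, {c, d, e, h} is a clique of size 4, and the vertices of any clique must share a bag in every tree decomposition; so some bag has ≥ 4 vertices and tw(G) ≥ 3. Combining the bounds, tw(G) = 3.

Treewidth 3.
One optimal decomposition is:
Bags: B1 = {b, c, e, g}  B2 = {c, e, g, j}  B3 = {c, e, g, h}  B4 = {c, g, h, i}  B5 = {c, d, e, h}  B6 = {c, d, e, f}  B7 = {a, c, e, g}
Tree: B1–B2, B1–B3, B3–B4, B3–B5, B5–B6, B2–B7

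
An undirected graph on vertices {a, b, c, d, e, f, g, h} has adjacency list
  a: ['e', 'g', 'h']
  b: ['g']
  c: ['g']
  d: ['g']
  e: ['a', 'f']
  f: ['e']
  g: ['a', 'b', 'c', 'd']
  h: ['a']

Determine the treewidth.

A width-1 tree decomposition is:
Bags: B1 = {c, g}  B2 = {d, g}  B3 = {a, g}  B4 = {b, g}  B5 = {a, h}  B6 = {a, e}  B7 = {e, f}
Tree: B1–B2, B2–B3, B3–B4, B3–B5, B3–B6, B6–B7
Each bag holds 2 vertices, so the decomposition has width 1, which upper-bounds the treewidth. Since G has at least one edge (e.g. c–g), it is not an edgeless graph, so tw(G) ≥ 1. Combining the bounds, tw(G) = 1.

1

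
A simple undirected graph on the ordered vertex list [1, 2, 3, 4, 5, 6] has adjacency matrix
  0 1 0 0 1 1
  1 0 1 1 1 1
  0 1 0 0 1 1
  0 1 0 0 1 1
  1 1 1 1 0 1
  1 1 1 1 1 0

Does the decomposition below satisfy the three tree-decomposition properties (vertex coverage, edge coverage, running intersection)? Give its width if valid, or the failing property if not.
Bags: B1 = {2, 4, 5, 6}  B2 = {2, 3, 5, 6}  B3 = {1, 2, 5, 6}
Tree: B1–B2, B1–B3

Vertex coverage: the bags together contain {1, 2, 3, 4, 5, 6}, the full vertex set. Edge coverage: each edge of G has both endpoints in at least one bag. Running intersection: for every vertex, the bags containing it form a connected subtree. All three properties hold, so this is a valid tree decomposition of width max|bag| − 1 = 3, and hence tw(G) ≤ 3.

Yes; width 3.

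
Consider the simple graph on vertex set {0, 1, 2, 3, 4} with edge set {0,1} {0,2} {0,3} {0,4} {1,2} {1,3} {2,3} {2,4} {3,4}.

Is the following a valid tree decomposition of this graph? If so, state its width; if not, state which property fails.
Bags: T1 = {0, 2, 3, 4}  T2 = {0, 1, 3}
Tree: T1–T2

A tree decomposition must satisfy three properties: every vertex lies in some bag; for every edge, both endpoints lie together in some bag; and for every vertex, the bags containing it form a connected subtree. Here edge (2,1) lies in no bag, so the decomposition is invalid.

No — edge (2,1) lies in no bag.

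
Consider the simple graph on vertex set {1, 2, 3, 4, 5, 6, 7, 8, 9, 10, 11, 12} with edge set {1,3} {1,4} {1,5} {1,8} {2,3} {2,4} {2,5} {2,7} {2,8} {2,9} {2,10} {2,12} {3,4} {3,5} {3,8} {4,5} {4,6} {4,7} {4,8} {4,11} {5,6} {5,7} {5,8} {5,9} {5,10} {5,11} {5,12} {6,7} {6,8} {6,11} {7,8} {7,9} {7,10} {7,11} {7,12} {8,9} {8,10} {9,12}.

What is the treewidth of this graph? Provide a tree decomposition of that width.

Treewidth 4.
Bags: B1 = {2, 4, 5, 7, 8}  B2 = {2, 5, 7, 8, 9}  B3 = {4, 5, 6, 7, 8}  B4 = {2, 3, 4, 5, 8}  B5 = {2, 5, 7, 8, 10}  B6 = {1, 3, 4, 5, 8}  B7 = {4, 5, 6, 7, 11}  B8 = {2, 5, 7, 9, 12}
Tree: B1–B2, B1–B3, B1–B4, B2–B5, B4–B6, B3–B7, B2–B8

The largest bag has 5 vertices, giving width 4; this decomposition certifies tw(G) ≤ 4. For the lower bound, the 5 vertices {1, 3, 4, 5, 8} are pairwise adjacent, and any tree decomposition puts a clique entirely inside one bag — forcing width ≥ 4. Hence tw(G) = 4 exactly.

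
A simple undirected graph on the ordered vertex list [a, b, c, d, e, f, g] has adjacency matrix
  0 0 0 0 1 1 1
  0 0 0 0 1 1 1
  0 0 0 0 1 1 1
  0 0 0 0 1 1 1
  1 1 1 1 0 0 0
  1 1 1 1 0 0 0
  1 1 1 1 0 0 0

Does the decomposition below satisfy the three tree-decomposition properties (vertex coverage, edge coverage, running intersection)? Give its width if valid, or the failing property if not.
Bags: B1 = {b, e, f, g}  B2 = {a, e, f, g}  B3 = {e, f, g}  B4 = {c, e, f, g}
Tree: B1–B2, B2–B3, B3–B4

No — vertex d appears in no bag.

A tree decomposition must satisfy three properties: every vertex lies in some bag; for every edge, both endpoints lie together in some bag; and for every vertex, the bags containing it form a connected subtree. Here vertex d appears in no bag, so the decomposition is invalid.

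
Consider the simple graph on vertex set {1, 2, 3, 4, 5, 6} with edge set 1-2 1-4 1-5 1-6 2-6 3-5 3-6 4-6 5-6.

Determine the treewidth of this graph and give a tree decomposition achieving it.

Every bag has size at most 3, so the width is 3 − 1 = 2 and tw(G) ≤ 2. On the other hand G contains the 3-clique {1, 2, 6}. A clique must lie in a single bag of any decomposition, so no decomposition can have width below 2. Combining the bounds, tw(G) = 2.

Treewidth 2.
Bags: B1 = {1, 2, 6}  B2 = {1, 5, 6}  B3 = {3, 5, 6}  B4 = {1, 4, 6}
Tree: B1–B2, B2–B3, B2–B4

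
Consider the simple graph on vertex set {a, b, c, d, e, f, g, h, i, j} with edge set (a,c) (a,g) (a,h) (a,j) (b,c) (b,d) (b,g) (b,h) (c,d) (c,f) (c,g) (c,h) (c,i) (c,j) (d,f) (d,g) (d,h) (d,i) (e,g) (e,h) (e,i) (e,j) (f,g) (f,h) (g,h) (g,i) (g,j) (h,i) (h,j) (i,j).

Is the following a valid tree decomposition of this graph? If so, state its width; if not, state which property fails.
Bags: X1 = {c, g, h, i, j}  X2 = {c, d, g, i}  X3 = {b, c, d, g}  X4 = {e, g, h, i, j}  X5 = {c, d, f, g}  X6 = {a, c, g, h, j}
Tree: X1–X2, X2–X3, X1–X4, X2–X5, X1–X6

A tree decomposition must satisfy three properties: every vertex lies in some bag; for every edge, both endpoints lie together in some bag; and for every vertex, the bags containing it form a connected subtree. Here edge (h,d) lies in no bag, so the decomposition is invalid.

No — edge (h,d) lies in no bag.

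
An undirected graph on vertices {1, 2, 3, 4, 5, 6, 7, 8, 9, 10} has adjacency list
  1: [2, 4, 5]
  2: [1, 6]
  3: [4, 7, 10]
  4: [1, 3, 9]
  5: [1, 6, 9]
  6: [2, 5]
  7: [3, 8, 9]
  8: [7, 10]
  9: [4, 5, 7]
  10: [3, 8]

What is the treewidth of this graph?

2

A width-2 tree decomposition is:
Bags: B1 = {7, 8, 10}  B2 = {3, 7, 10}  B3 = {3, 7, 9}  B4 = {3, 4, 9}  B5 = {4, 5, 9}  B6 = {1, 4, 5}  B7 = {1, 5, 6}  B8 = {1, 2, 6}
Tree: B1–B2, B2–B3, B3–B4, B4–B5, B5–B6, B6–B7, B7–B8
The largest bag has 3 vertices, giving width 2; this decomposition certifies tw(G) ≤ 2. The edges 8–10–3–7–8 form a cycle, so G is not a tree and its treewidth is at least 2. Hence tw(G) = 2 exactly.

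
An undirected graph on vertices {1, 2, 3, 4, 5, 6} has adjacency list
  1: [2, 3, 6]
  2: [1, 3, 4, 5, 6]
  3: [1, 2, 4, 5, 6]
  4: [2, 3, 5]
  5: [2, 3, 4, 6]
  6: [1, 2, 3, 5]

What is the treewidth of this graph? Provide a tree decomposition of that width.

Every bag has size at most 4, so the width is 4 − 1 = 3 and tw(G) ≤ 3. For the lower bound, the 4 vertices {1, 2, 3, 6} are pairwise adjacent, and any tree decomposition puts a clique entirely inside one bag — forcing width ≥ 3. Combining the bounds, tw(G) = 3.

Treewidth 3.
One optimal decomposition is:
Bags: B1 = {1, 2, 3, 6}  B2 = {2, 3, 5, 6}  B3 = {2, 3, 4, 5}
Tree: B1–B2, B2–B3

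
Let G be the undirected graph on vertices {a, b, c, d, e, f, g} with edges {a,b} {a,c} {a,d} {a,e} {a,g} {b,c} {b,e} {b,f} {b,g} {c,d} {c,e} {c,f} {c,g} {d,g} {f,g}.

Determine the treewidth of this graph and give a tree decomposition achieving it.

The largest bag has 4 vertices, giving width 3; this decomposition certifies tw(G) ≤ 3. For the lower bound, the 4 vertices {a, c, d, g} are pairwise adjacent, and any tree decomposition puts a clique entirely inside one bag — forcing width ≥ 3. Therefore the treewidth is 3.

Treewidth 3.
One such decomposition:
Bags: B1 = {a, c, d, g}  B2 = {a, b, c, g}  B3 = {b, c, f, g}  B4 = {a, b, c, e}
Tree: B1–B2, B2–B3, B2–B4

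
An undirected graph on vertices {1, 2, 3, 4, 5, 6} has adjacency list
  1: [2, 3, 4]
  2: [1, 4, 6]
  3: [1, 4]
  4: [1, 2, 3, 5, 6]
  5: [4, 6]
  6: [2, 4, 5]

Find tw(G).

A width-2 tree decomposition is:
Bags: B1 = {1, 2, 4}  B2 = {2, 4, 6}  B3 = {4, 5, 6}  B4 = {1, 3, 4}
Tree: B1–B2, B2–B3, B1–B4
The largest bag has 3 vertices, giving width 2; this decomposition certifies tw(G) ≤ 2. Conversely, {1, 2, 4} is a clique of size 3, and the vertices of any clique must share a bag in every tree decomposition; so some bag has ≥ 3 vertices and tw(G) ≥ 2. Combining the bounds, tw(G) = 2.

2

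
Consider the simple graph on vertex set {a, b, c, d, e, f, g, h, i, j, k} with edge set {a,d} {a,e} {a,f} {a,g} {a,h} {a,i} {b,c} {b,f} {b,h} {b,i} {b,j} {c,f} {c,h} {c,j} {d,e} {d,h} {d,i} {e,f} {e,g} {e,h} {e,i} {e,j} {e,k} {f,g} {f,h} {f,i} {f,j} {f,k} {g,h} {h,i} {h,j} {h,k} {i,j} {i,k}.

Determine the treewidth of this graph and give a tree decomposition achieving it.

Treewidth 4.
Bags: B1 = {e, f, h, i, j}  B2 = {b, f, h, i, j}  B3 = {a, e, f, h, i}  B4 = {e, f, h, i, k}  B5 = {a, e, f, g, h}  B6 = {b, c, f, h, j}  B7 = {a, d, e, h, i}
Tree: B1–B2, B1–B3, B3–B4, B3–B5, B2–B6, B3–B7

Every bag has size at most 5, so the width is 5 − 1 = 4 and tw(G) ≤ 4. Conversely, {a, d, e, h, i} is a clique of size 5, and the vertices of any clique must share a bag in every tree decomposition; so some bag has ≥ 5 vertices and tw(G) ≥ 4. Combining the bounds, tw(G) = 4.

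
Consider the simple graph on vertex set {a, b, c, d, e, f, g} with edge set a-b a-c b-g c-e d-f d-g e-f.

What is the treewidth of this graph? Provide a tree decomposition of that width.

Every bag has size at most 3, so the width is 3 − 1 = 2 and tw(G) ≤ 2. For the lower bound, G contains the cycle c–e–f–d–g–b–a–c, so G is not a forest; only forests have treewidth ≤ 1, hence tw(G) ≥ 2. Therefore the treewidth is 2.

Treewidth 2.
Bags: B1 = {c, e, f}  B2 = {c, d, f}  B3 = {c, d, g}  B4 = {b, c, g}  B5 = {a, b, c}
Tree: B1–B2, B2–B3, B3–B4, B4–B5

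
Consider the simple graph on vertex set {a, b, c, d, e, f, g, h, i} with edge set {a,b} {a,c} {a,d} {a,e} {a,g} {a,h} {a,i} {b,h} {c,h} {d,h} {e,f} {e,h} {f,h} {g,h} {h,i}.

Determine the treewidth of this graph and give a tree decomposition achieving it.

Every bag has size at most 3, so the width is 3 − 1 = 2 and tw(G) ≤ 2. On the other hand G contains the 3-clique {a, d, h}. A clique must lie in a single bag of any decomposition, so no decomposition can have width below 2. Therefore the treewidth is 2.

Treewidth 2.
One such decomposition:
Bags: B1 = {a, e, h}  B2 = {a, b, h}  B3 = {a, d, h}  B4 = {a, c, h}  B5 = {a, g, h}  B6 = {e, f, h}  B7 = {a, h, i}
Tree: B1–B2, B1–B3, B1–B4, B2–B5, B1–B6, B4–B7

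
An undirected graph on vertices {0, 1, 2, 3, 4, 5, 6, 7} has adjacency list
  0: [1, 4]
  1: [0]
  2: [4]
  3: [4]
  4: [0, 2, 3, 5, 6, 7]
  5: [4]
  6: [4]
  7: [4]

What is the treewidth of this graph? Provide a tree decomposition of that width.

Treewidth 1.
One optimal decomposition is:
Bags: B1 = {0, 1}  B2 = {0, 4}  B3 = {4, 7}  B4 = {4, 5}  B5 = {4, 6}  B6 = {2, 4}  B7 = {3, 4}
Tree: B1–B2, B2–B3, B3–B4, B4–B5, B3–B6, B2–B7

Each bag holds 2 vertices, so the decomposition has width 1, which upper-bounds the treewidth. Since G has at least one edge (e.g. 1–0), it is not an edgeless graph, so tw(G) ≥ 1. Therefore the treewidth is 1.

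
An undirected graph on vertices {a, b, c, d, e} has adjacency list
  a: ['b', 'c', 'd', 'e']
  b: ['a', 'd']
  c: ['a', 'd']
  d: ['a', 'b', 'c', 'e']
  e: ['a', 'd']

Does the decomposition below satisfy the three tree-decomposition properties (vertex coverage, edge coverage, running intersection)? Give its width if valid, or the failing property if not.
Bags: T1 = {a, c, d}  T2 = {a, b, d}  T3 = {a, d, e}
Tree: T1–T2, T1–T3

Every vertex of G appears in some bag (union = {a, b, c, d, e}); every edge is covered by a bag; and for each vertex v the set of bags containing v is connected in the bag tree. The decomposition is therefore valid. The largest bag has 3 vertices, so the width is 2.

Yes; width 2.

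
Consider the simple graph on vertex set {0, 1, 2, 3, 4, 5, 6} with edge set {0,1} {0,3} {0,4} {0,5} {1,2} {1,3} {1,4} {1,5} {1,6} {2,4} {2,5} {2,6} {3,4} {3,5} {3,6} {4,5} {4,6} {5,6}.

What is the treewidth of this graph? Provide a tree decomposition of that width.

Each bag holds 5 vertices, so the decomposition has width 4, which upper-bounds the treewidth. Conversely, {1, 2, 4, 5, 6} is a clique of size 5, and the vertices of any clique must share a bag in every tree decomposition; so some bag has ≥ 5 vertices and tw(G) ≥ 4. The upper and lower bounds meet at 4, so that is the treewidth.

Treewidth 4.
One optimal decomposition is:
Bags: B1 = {0, 1, 3, 4, 5}  B2 = {1, 3, 4, 5, 6}  B3 = {1, 2, 4, 5, 6}
Tree: B1–B2, B2–B3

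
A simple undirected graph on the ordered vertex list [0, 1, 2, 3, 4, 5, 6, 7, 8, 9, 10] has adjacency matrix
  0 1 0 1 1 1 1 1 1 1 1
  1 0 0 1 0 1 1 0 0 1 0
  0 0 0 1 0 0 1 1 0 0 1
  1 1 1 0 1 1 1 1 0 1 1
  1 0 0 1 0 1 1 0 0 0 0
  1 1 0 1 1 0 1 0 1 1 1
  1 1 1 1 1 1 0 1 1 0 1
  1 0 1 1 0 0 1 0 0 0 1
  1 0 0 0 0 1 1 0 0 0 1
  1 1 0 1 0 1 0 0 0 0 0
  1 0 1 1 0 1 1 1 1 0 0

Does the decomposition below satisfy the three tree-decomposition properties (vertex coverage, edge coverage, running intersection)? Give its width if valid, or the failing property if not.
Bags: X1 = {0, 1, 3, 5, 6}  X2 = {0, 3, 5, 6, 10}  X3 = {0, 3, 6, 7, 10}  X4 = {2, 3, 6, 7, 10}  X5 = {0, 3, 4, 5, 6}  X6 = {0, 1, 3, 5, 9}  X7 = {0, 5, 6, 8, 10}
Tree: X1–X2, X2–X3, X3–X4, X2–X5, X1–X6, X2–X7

Vertex coverage: the bags together contain {0, 1, 2, 3, 4, 5, 6, 7, 8, 9, 10}, the full vertex set. Edge coverage: each edge of G has both endpoints in at least one bag. Running intersection: for every vertex, the bags containing it form a connected subtree. All three properties hold, so this is a valid tree decomposition of width max|bag| − 1 = 4, and hence tw(G) ≤ 4.

Yes; width 4.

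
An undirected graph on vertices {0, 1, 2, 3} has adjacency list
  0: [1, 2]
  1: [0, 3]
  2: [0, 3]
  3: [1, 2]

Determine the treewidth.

A width-2 tree decomposition is:
Bags: B1 = {0, 1, 3}  B2 = {0, 2, 3}
Tree: B1–B2
Each bag holds 3 vertices, so the decomposition has width 2, which upper-bounds the treewidth. The edges 0–1–3–2–0 form a cycle, so G is not a tree and its treewidth is at least 2. Hence tw(G) = 2 exactly.

2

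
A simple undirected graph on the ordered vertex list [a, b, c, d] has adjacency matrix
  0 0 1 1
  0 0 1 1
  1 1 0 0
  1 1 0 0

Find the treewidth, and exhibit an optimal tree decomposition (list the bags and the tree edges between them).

Treewidth 2.
One such decomposition:
Bags: B1 = {a, b, c}  B2 = {a, b, d}
Tree: B1–B2

Each bag holds 3 vertices, so the decomposition has width 2, which upper-bounds the treewidth. The edges b–c–a–d–b form a cycle, so G is not a tree and its treewidth is at least 2. Hence tw(G) = 2 exactly.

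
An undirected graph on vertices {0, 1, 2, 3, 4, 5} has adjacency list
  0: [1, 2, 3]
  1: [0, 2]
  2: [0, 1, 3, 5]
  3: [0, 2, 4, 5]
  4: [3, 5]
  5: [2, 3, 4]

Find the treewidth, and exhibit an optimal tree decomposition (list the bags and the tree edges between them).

Treewidth 2.
One optimal decomposition is:
Bags: B1 = {0, 2, 3}  B2 = {2, 3, 5}  B3 = {0, 1, 2}  B4 = {3, 4, 5}
Tree: B1–B2, B1–B3, B2–B4

The largest bag has 3 vertices, giving width 2; this decomposition certifies tw(G) ≤ 2. Conversely, {0, 1, 2} is a clique of size 3, and the vertices of any clique must share a bag in every tree decomposition; so some bag has ≥ 3 vertices and tw(G) ≥ 2. The upper and lower bounds meet at 2, so that is the treewidth.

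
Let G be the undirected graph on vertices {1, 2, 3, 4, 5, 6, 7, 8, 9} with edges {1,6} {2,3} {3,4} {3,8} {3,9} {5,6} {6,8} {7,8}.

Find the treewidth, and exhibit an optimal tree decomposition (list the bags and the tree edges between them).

Treewidth 1.
One such decomposition:
Bags: B1 = {3, 8}  B2 = {6, 8}  B3 = {2, 3}  B4 = {3, 9}  B5 = {7, 8}  B6 = {3, 4}  B7 = {1, 6}  B8 = {5, 6}
Tree: B1–B2, B1–B3, B3–B4, B1–B5, B3–B6, B2–B7, B7–B8

Each bag holds 2 vertices, so the decomposition has width 1, which upper-bounds the treewidth. Any graph with an edge has treewidth ≥ 1, and G has the edge 8–3. The upper and lower bounds meet at 1, so that is the treewidth.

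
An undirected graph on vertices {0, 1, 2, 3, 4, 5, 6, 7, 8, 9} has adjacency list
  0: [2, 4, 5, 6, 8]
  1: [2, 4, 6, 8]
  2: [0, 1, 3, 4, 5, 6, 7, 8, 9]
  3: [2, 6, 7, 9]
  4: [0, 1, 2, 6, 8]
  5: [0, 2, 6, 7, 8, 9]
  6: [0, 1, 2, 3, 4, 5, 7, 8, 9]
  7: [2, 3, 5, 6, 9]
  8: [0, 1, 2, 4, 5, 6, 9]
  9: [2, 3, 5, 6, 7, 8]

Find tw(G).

4

A width-4 tree decomposition is:
Bags: B1 = {2, 5, 6, 8, 9}  B2 = {2, 5, 6, 7, 9}  B3 = {0, 2, 5, 6, 8}  B4 = {2, 3, 6, 7, 9}  B5 = {0, 2, 4, 6, 8}  B6 = {1, 2, 4, 6, 8}
Tree: B1–B2, B1–B3, B2–B4, B3–B5, B5–B6
The largest bag has 5 vertices, giving width 4; this decomposition certifies tw(G) ≤ 4. For the lower bound, the 5 vertices {0, 2, 4, 6, 8} are pairwise adjacent, and any tree decomposition puts a clique entirely inside one bag — forcing width ≥ 4. Therefore the treewidth is 4.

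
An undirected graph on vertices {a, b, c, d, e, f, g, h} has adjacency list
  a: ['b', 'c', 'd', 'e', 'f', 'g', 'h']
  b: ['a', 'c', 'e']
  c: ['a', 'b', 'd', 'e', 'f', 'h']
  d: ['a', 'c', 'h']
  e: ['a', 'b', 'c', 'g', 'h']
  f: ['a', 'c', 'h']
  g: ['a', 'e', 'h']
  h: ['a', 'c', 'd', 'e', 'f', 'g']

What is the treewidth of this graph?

3

A width-3 tree decomposition is:
Bags: B1 = {a, c, d, h}  B2 = {a, c, f, h}  B3 = {a, c, e, h}  B4 = {a, b, c, e}  B5 = {a, e, g, h}
Tree: B1–B2, B1–B3, B3–B4, B3–B5
The largest bag has 4 vertices, giving width 3; this decomposition certifies tw(G) ≤ 3. On the other hand G contains the 4-clique {a, e, g, h}. A clique must lie in a single bag of any decomposition, so no decomposition can have width below 3. The upper and lower bounds meet at 3, so that is the treewidth.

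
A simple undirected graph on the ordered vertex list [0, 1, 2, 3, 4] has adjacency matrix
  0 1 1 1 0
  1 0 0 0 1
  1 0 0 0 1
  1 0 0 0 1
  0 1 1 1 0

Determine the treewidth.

2

A width-2 tree decomposition is:
Bags: B1 = {0, 3, 4}  B2 = {0, 2, 4}  B3 = {0, 1, 4}
Tree: B1–B2, B2–B3
Every bag has size at most 3, so the width is 3 − 1 = 2 and tw(G) ≤ 2. For the lower bound, G contains the cycle 0–3–4–2–0, so G is not a forest; only forests have treewidth ≤ 1, hence tw(G) ≥ 2. Therefore the treewidth is 2.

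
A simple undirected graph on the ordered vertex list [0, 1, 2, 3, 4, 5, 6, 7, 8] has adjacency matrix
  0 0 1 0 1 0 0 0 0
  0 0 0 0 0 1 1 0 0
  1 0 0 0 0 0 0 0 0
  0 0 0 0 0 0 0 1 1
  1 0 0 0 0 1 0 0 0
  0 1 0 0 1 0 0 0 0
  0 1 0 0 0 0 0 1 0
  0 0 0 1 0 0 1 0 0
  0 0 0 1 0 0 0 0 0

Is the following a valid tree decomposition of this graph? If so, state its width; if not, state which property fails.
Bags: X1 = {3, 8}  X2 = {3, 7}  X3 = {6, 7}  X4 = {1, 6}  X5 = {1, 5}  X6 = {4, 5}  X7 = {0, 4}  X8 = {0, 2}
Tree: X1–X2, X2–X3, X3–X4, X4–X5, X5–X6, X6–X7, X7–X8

Yes; width 1.

Every vertex of G appears in some bag (union = {0, 1, 2, 3, 4, 5, 6, 7, 8}); every edge is covered by a bag; and for each vertex v the set of bags containing v is connected in the bag tree. The decomposition is therefore valid. The largest bag has 2 vertices, so the width is 1.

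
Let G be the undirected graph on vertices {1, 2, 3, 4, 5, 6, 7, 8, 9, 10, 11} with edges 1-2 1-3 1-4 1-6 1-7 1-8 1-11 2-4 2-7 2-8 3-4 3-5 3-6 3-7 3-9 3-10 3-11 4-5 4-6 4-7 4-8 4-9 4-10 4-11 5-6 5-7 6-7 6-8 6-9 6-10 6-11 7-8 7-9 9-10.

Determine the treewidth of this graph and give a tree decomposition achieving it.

Every bag has size at most 5, so the width is 5 − 1 = 4 and tw(G) ≤ 4. On the other hand G contains the 5-clique {1, 2, 4, 7, 8}. A clique must lie in a single bag of any decomposition, so no decomposition can have width below 4. The upper and lower bounds meet at 4, so that is the treewidth.

Treewidth 4.
Bags: B1 = {1, 3, 4, 6, 7}  B2 = {1, 3, 4, 6, 11}  B3 = {3, 4, 5, 6, 7}  B4 = {3, 4, 6, 7, 9}  B5 = {1, 4, 6, 7, 8}  B6 = {3, 4, 6, 9, 10}  B7 = {1, 2, 4, 7, 8}
Tree: B1–B2, B1–B3, B3–B4, B1–B5, B4–B6, B5–B7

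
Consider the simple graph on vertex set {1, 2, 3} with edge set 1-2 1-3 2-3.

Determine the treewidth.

2

A width-2 tree decomposition is:
Bags: B1 = {1, 2, 3}
Tree: (single bag)
A single bag containing all 3 vertices is trivially a valid decomposition of width 2. Conversely, {1, 2, 3} is a clique of size 3, and the vertices of any clique must share a bag in every tree decomposition; so some bag has ≥ 3 vertices and tw(G) ≥ 2. Hence tw(G) = 2 exactly.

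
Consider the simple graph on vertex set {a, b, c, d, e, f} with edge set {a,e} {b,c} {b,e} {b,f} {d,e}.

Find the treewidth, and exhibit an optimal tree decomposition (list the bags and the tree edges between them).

Treewidth 1.
One optimal decomposition is:
Bags: B1 = {b, e}  B2 = {d, e}  B3 = {b, c}  B4 = {b, f}  B5 = {a, e}
Tree: B1–B2, B1–B3, B1–B4, B2–B5

Each bag holds 2 vertices, so the decomposition has width 1, which upper-bounds the treewidth. G has an edge, so its treewidth is at least 1. Combining the bounds, tw(G) = 1.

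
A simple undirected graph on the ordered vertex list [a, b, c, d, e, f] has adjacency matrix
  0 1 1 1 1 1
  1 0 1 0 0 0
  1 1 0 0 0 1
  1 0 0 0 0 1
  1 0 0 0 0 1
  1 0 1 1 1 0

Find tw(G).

A width-2 tree decomposition is:
Bags: B1 = {a, c, f}  B2 = {a, b, c}  B3 = {a, d, f}  B4 = {a, e, f}
Tree: B1–B2, B1–B3, B1–B4
Each bag holds 3 vertices, so the decomposition has width 2, which upper-bounds the treewidth. For the lower bound, the 3 vertices {a, d, f} are pairwise adjacent, and any tree decomposition puts a clique entirely inside one bag — forcing width ≥ 2. The upper and lower bounds meet at 2, so that is the treewidth.

2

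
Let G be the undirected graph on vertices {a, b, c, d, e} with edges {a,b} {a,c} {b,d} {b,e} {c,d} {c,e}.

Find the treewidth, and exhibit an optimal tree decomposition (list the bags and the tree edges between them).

Every bag has size at most 3, so the width is 3 − 1 = 2 and tw(G) ≤ 2. The edges a–c–e–b–a form a cycle, so G is not a tree and its treewidth is at least 2. Therefore the treewidth is 2.

Treewidth 2.
Bags: B1 = {a, b, c}  B2 = {b, c, e}  B3 = {b, c, d}
Tree: B1–B2, B2–B3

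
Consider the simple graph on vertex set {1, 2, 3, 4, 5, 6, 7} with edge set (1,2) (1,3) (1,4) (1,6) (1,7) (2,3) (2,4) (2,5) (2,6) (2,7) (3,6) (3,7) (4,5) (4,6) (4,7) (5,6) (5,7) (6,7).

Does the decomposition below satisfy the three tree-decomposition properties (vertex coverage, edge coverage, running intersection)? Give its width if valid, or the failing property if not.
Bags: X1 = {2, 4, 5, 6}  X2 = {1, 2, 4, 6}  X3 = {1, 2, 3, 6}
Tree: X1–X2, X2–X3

No — vertex 7 appears in no bag.

A tree decomposition must satisfy three properties: every vertex lies in some bag; for every edge, both endpoints lie together in some bag; and for every vertex, the bags containing it form a connected subtree. Here vertex 7 appears in no bag, so the decomposition is invalid.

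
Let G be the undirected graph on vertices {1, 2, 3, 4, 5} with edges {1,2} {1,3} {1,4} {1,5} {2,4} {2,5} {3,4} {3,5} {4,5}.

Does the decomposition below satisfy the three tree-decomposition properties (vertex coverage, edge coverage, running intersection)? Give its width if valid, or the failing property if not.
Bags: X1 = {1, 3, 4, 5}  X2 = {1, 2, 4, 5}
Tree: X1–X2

Yes; width 3.

Every vertex of G appears in some bag (union = {1, 2, 3, 4, 5}); every edge is covered by a bag; and for each vertex v the set of bags containing v is connected in the bag tree. The decomposition is therefore valid. The largest bag has 4 vertices, so the width is 3.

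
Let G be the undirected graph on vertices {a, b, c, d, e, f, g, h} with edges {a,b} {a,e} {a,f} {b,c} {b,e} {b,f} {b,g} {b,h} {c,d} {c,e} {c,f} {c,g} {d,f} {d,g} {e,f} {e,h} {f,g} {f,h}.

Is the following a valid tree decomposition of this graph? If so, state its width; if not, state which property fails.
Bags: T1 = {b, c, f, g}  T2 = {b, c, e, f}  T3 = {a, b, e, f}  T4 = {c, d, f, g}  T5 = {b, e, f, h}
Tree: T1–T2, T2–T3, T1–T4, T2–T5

Yes; width 3.

Vertex coverage: the bags together contain {a, b, c, d, e, f, g, h}, the full vertex set. Edge coverage: each edge of G has both endpoints in at least one bag. Running intersection: for every vertex, the bags containing it form a connected subtree. All three properties hold, so this is a valid tree decomposition of width max|bag| − 1 = 3, and hence tw(G) ≤ 3.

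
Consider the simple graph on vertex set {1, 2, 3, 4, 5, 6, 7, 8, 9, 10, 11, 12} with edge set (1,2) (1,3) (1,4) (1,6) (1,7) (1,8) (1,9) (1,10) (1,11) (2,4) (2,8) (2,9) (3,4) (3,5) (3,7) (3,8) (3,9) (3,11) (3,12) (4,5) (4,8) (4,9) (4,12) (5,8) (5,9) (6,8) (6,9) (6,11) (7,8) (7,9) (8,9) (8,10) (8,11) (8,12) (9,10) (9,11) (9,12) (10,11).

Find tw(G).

4

A width-4 tree decomposition is:
Bags: B1 = {1, 3, 8, 9, 11}  B2 = {1, 3, 4, 8, 9}  B3 = {1, 6, 8, 9, 11}  B4 = {1, 8, 9, 10, 11}  B5 = {3, 4, 5, 8, 9}  B6 = {1, 2, 4, 8, 9}  B7 = {3, 4, 8, 9, 12}  B8 = {1, 3, 7, 8, 9}
Tree: B1–B2, B1–B3, B1–B4, B2–B5, B2–B6, B2–B7, B1–B8
Every bag has size at most 5, so the width is 5 − 1 = 4 and tw(G) ≤ 4. On the other hand G contains the 5-clique {1, 8, 9, 10, 11}. A clique must lie in a single bag of any decomposition, so no decomposition can have width below 4. Combining the bounds, tw(G) = 4.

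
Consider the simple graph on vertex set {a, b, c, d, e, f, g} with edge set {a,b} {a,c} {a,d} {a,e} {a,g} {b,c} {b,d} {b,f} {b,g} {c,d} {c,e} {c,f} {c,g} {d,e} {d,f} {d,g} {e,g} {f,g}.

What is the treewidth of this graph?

A width-4 tree decomposition is:
Bags: B1 = {a, b, c, d, g}  B2 = {b, c, d, f, g}  B3 = {a, c, d, e, g}
Tree: B1–B2, B1–B3
The largest bag has 5 vertices, giving width 4; this decomposition certifies tw(G) ≤ 4. For the lower bound, the 5 vertices {b, c, d, f, g} are pairwise adjacent, and any tree decomposition puts a clique entirely inside one bag — forcing width ≥ 4. Therefore the treewidth is 4.

4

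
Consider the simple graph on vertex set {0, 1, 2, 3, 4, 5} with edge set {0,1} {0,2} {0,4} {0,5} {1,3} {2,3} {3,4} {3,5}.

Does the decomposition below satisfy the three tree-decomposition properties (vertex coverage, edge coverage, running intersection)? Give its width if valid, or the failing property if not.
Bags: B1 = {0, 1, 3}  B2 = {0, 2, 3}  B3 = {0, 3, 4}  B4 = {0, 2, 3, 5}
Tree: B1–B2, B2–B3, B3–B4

No — bags containing vertex 2 are not connected in the tree.

A tree decomposition must satisfy three properties: every vertex lies in some bag; for every edge, both endpoints lie together in some bag; and for every vertex, the bags containing it form a connected subtree. Here bags containing vertex 2 are not connected in the tree, so the decomposition is invalid.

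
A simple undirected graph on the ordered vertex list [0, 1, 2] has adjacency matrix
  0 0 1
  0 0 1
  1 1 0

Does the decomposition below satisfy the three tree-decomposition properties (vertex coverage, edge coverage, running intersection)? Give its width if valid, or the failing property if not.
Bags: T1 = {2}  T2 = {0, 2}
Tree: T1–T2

A tree decomposition must satisfy three properties: every vertex lies in some bag; for every edge, both endpoints lie together in some bag; and for every vertex, the bags containing it form a connected subtree. Here vertex 1 appears in no bag, so the decomposition is invalid.

No — vertex 1 appears in no bag.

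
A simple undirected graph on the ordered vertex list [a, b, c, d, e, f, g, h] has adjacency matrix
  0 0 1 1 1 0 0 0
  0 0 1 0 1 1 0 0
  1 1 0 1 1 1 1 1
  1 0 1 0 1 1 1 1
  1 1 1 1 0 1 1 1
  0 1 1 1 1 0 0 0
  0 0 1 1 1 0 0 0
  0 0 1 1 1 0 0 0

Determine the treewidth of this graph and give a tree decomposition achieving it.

Every bag has size at most 4, so the width is 4 − 1 = 3 and tw(G) ≤ 3. Conversely, {c, d, e, g} is a clique of size 4, and the vertices of any clique must share a bag in every tree decomposition; so some bag has ≥ 4 vertices and tw(G) ≥ 3. Hence tw(G) = 3 exactly.

Treewidth 3.
Bags: B1 = {c, d, e, f}  B2 = {b, c, e, f}  B3 = {c, d, e, g}  B4 = {a, c, d, e}  B5 = {c, d, e, h}
Tree: B1–B2, B1–B3, B1–B4, B4–B5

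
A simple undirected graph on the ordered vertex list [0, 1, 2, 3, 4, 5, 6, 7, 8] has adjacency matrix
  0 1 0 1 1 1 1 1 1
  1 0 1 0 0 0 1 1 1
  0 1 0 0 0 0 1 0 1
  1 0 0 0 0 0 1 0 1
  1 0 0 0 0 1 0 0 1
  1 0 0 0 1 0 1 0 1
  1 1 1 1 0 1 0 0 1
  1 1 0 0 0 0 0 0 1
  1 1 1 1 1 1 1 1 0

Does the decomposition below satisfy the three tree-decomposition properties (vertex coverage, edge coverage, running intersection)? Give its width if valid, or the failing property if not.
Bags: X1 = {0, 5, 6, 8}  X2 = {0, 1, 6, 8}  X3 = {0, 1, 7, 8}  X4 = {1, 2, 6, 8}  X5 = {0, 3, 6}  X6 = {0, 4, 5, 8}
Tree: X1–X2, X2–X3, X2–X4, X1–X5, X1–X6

No — edge (8,3) lies in no bag.

A tree decomposition must satisfy three properties: every vertex lies in some bag; for every edge, both endpoints lie together in some bag; and for every vertex, the bags containing it form a connected subtree. Here edge (8,3) lies in no bag, so the decomposition is invalid.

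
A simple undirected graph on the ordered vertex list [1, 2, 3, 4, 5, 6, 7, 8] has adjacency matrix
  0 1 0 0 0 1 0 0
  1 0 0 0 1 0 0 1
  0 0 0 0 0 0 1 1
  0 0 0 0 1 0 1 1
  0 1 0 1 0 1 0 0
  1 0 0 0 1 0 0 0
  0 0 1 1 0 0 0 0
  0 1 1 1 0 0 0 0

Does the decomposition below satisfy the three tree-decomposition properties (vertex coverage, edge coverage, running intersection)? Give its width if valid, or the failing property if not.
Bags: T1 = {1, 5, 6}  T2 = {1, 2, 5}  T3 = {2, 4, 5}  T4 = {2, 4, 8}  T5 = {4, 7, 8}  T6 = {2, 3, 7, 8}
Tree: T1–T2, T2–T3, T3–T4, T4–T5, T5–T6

A tree decomposition must satisfy three properties: every vertex lies in some bag; for every edge, both endpoints lie together in some bag; and for every vertex, the bags containing it form a connected subtree. Here bags containing vertex 2 are not connected in the tree, so the decomposition is invalid.

No — bags containing vertex 2 are not connected in the tree.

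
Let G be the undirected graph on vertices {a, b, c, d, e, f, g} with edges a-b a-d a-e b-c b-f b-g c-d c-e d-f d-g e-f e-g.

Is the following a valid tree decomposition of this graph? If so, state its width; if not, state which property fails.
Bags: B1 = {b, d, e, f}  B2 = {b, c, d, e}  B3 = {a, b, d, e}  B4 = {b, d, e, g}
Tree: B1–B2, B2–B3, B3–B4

Yes; width 3.

Checking the three conditions: (i) the bags cover all of {a, b, c, d, e, f, g}; (ii) for each edge, some bag contains both endpoints; (iii) the bags containing any fixed vertex form a subtree. All hold, so the decomposition is valid with width 4 − 1 = 3.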